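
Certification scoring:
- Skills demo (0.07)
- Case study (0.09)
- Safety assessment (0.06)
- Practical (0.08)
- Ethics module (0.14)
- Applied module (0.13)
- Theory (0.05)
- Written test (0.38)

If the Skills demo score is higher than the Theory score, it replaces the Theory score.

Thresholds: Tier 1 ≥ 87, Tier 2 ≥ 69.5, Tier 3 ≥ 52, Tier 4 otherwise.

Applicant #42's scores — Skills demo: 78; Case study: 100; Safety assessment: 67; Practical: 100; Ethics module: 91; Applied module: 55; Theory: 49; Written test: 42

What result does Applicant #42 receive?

Skills demo (78) > Theory (49), so Theory counts as 78.
Weighted total:
  Skills demo 78 × 0.07 = 5.46
  Case study 100 × 0.09 = 9
  Safety assessment 67 × 0.06 = 4.02
  Practical 100 × 0.08 = 8
  Ethics module 91 × 0.14 = 12.74
  Applied module 55 × 0.13 = 7.15
  Theory 78 × 0.05 = 3.9
  Written test 42 × 0.38 = 15.96
Sum = 66.23
66.23 is ≥ 52 and < 69.5 → Tier 3

Tier 3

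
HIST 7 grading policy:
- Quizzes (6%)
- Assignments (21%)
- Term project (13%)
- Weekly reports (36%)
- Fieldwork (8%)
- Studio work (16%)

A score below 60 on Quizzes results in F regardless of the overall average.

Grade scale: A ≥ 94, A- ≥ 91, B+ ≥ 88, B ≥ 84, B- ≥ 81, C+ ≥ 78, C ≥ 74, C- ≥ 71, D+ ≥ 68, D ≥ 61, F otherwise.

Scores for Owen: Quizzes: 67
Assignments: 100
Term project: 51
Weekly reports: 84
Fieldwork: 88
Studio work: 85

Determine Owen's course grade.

Quizzes score 67 ≥ 60: minimum met.
Weighted total:
  Quizzes 67 × 0.06 = 4.02
  Assignments 100 × 0.21 = 21
  Term project 51 × 0.13 = 6.63
  Weekly reports 84 × 0.36 = 30.24
  Fieldwork 88 × 0.08 = 7.04
  Studio work 85 × 0.16 = 13.6
Sum = 82.53
82.53 is ≥ 81 and < 84 → B-

B-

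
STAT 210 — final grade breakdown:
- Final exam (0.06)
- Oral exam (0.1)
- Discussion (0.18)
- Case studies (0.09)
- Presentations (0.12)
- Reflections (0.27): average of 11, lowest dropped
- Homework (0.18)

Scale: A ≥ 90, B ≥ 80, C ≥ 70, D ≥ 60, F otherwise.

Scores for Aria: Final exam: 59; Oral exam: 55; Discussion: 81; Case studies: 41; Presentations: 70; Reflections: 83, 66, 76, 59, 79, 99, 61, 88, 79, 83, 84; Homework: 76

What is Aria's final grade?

Reflections: drop 59 → average of remaining 10 = 798/10 = 79.8
Weighted total:
  Final exam 59 × 0.06 = 3.54
  Oral exam 55 × 0.1 = 5.5
  Discussion 81 × 0.18 = 14.58
  Case studies 41 × 0.09 = 3.69
  Presentations 70 × 0.12 = 8.4
  Reflections 79.8 × 0.27 = 21.546
  Homework 76 × 0.18 = 13.68
Sum = 70.936
70.936 is ≥ 70 and < 80 → C

C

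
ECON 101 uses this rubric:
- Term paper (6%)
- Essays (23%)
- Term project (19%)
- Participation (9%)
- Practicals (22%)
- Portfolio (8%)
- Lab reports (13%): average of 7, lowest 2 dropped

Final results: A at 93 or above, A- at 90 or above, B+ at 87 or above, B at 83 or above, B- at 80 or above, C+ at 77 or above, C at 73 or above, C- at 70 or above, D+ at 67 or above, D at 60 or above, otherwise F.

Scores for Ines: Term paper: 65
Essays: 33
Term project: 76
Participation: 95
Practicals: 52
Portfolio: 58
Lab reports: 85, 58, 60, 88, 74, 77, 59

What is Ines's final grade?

Lab reports: drop 58, 59 → average of remaining 5 = 384/5 = 76.8
Weighted total:
  Term paper 65 × 0.06 = 3.9
  Essays 33 × 0.23 = 7.59
  Term project 76 × 0.19 = 14.44
  Participation 95 × 0.09 = 8.55
  Practicals 52 × 0.22 = 11.44
  Portfolio 58 × 0.08 = 4.64
  Lab reports 76.8 × 0.13 = 9.984
Sum = 60.544
60.544 is ≥ 60 and < 67 → D

D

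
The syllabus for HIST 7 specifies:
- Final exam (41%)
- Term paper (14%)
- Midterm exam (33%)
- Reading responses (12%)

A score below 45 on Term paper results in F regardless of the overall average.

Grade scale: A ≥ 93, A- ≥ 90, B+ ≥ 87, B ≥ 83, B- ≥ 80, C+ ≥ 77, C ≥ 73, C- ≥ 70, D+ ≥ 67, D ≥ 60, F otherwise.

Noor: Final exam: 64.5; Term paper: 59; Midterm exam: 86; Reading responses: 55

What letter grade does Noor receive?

D+

Term paper score 59 ≥ 45: minimum met.
Weighted total:
  Final exam 64.5 × 0.41 = 26.445
  Term paper 59 × 0.14 = 8.26
  Midterm exam 86 × 0.33 = 28.38
  Reading responses 55 × 0.12 = 6.6
Sum = 69.685
69.685 is ≥ 67 and < 70 → D+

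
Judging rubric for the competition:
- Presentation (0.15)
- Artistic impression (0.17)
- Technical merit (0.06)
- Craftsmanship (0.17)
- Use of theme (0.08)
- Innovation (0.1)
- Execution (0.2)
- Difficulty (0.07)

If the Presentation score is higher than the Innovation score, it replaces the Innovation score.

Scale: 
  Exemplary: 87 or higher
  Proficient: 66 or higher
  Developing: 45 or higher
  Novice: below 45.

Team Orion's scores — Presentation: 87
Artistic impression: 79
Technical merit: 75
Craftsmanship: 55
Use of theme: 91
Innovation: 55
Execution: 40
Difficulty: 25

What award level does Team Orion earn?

Proficient

Presentation (87) > Innovation (55), so Innovation counts as 87.
Weighted total:
  Presentation 87 × 0.15 = 13.05
  Artistic impression 79 × 0.17 = 13.43
  Technical merit 75 × 0.06 = 4.5
  Craftsmanship 55 × 0.17 = 9.35
  Use of theme 91 × 0.08 = 7.28
  Innovation 87 × 0.1 = 8.7
  Execution 40 × 0.2 = 8
  Difficulty 25 × 0.07 = 1.75
Sum = 66.06
66.06 is ≥ 66 and < 87 → Proficient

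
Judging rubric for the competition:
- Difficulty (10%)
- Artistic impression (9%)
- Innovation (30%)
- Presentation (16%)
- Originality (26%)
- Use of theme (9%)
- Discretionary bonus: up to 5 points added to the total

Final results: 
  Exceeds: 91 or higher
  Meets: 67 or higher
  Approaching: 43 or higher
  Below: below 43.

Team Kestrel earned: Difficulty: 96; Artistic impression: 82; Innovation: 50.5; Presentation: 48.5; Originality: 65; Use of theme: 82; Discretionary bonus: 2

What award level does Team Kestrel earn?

Weighted total:
  Difficulty 96 × 0.1 = 9.6
  Artistic impression 82 × 0.09 = 7.38
  Innovation 50.5 × 0.3 = 15.15
  Presentation 48.5 × 0.16 = 7.76
  Originality 65 × 0.26 = 16.9
  Use of theme 82 × 0.09 = 7.38
Sum = 64.17
Discretionary bonus: 64.17 + 2 = 66.17
66.17 is ≥ 43 and < 67 → Approaching

Approaching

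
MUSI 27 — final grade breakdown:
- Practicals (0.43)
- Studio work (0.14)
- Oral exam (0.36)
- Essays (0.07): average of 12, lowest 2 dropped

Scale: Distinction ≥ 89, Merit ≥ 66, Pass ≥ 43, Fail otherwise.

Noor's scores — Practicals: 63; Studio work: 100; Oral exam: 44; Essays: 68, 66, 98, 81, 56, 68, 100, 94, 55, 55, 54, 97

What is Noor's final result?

Pass

Essays: drop 54, 55 → average of remaining 10 = 783/10 = 78.3
Weighted total:
  Practicals 63 × 0.43 = 27.09
  Studio work 100 × 0.14 = 14
  Oral exam 44 × 0.36 = 15.84
  Essays 78.3 × 0.07 = 5.481
Sum = 62.411
62.411 is ≥ 43 and < 66 → Pass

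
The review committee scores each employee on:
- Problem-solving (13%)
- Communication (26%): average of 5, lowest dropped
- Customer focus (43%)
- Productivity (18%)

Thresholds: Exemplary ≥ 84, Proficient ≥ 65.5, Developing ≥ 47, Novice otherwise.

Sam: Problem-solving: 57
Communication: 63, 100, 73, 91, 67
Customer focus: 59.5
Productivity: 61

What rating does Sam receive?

Communication: drop 63 → average of remaining 4 = 331/4 = 82.75
Weighted total:
  Problem-solving 57 × 0.13 = 7.41
  Communication 82.75 × 0.26 = 21.515
  Customer focus 59.5 × 0.43 = 25.585
  Productivity 61 × 0.18 = 10.98
Sum = 65.49
65.49 is ≥ 47 and < 65.5 → Developing

Developing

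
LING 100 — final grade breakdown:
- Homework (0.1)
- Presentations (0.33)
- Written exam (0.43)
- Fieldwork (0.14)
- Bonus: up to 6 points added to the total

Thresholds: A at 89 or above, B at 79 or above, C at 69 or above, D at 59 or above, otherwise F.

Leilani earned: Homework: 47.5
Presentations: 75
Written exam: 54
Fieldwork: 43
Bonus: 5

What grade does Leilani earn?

D

Weighted total:
  Homework 47.5 × 0.1 = 4.75
  Presentations 75 × 0.33 = 24.75
  Written exam 54 × 0.43 = 23.22
  Fieldwork 43 × 0.14 = 6.02
Sum = 58.74
Bonus: 58.74 + 5 = 63.74
63.74 is ≥ 59 and < 69 → D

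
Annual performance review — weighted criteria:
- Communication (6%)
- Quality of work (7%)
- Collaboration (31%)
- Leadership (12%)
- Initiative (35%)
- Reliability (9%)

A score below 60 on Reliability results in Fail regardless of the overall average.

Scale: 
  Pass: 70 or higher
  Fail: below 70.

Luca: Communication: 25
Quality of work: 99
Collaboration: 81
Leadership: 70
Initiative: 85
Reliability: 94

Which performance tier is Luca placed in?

Reliability score 94 ≥ 60: minimum met.
Weighted total:
  Communication 25 × 0.06 = 1.5
  Quality of work 99 × 0.07 = 6.93
  Collaboration 81 × 0.31 = 25.11
  Leadership 70 × 0.12 = 8.4
  Initiative 85 × 0.35 = 29.75
  Reliability 94 × 0.09 = 8.46
Sum = 80.15
80.15 ≥ 70 → Pass

Pass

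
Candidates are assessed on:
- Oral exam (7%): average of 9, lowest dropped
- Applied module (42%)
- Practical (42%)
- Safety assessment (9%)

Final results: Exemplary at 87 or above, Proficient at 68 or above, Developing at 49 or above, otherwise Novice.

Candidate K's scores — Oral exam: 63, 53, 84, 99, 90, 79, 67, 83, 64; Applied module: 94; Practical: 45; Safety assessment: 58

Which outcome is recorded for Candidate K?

Oral exam: drop 53 → average of remaining 8 = 629/8 = 78.625
Weighted total:
  Oral exam 78.625 × 0.07 = 5.50375
  Applied module 94 × 0.42 = 39.48
  Practical 45 × 0.42 = 18.9
  Safety assessment 58 × 0.09 = 5.22
Sum = 69.10375
69.10375 is ≥ 68 and < 87 → Proficient

Proficient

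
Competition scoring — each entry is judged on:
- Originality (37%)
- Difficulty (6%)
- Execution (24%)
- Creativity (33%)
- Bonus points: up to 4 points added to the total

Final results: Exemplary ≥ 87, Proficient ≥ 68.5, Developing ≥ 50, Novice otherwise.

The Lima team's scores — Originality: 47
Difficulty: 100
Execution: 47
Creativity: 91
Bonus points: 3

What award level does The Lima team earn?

Developing

Weighted total:
  Originality 47 × 0.37 = 17.39
  Difficulty 100 × 0.06 = 6
  Execution 47 × 0.24 = 11.28
  Creativity 91 × 0.33 = 30.03
Sum = 64.7
Bonus points: 64.7 + 3 = 67.7
67.7 is ≥ 50 and < 68.5 → Developing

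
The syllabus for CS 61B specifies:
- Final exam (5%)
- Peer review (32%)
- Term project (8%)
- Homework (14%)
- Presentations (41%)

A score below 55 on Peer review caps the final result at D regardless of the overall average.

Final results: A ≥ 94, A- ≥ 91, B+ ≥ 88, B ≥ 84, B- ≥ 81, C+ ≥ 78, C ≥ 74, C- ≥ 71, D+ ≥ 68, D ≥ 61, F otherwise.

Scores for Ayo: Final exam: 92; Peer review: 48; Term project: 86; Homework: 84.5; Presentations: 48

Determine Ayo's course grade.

Peer review score 48 < 55: minimum not met.
Weighted total:
  Final exam 92 × 0.05 = 4.6
  Peer review 48 × 0.32 = 15.36
  Term project 86 × 0.08 = 6.88
  Homework 84.5 × 0.14 = 11.83
  Presentations 48 × 0.41 = 19.68
Sum = 58.35
58.35 would be F; cap at D applies → F.

F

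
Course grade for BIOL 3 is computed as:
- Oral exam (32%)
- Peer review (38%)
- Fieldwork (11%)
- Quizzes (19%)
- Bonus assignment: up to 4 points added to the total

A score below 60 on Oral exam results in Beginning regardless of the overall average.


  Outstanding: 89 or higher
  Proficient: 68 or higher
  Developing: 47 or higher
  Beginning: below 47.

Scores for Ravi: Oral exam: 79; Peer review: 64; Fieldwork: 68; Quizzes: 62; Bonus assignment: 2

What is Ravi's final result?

Oral exam score 79 ≥ 60: minimum met.
Weighted total:
  Oral exam 79 × 0.32 = 25.28
  Peer review 64 × 0.38 = 24.32
  Fieldwork 68 × 0.11 = 7.48
  Quizzes 62 × 0.19 = 11.78
Sum = 68.86
Bonus assignment: 68.86 + 2 = 70.86
70.86 is ≥ 68 and < 89 → Proficient

Proficient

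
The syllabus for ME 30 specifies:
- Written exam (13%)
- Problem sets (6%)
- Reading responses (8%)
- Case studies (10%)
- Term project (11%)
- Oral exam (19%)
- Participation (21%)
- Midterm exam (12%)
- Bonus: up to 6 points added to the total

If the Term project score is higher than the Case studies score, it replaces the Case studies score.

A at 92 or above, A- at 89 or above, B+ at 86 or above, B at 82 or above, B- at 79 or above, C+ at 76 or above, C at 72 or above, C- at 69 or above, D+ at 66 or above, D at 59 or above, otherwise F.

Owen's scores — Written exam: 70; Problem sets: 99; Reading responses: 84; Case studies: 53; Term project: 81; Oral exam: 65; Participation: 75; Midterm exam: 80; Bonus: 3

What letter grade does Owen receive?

Term project (81) > Case studies (53), so Case studies counts as 81.
Weighted total:
  Written exam 70 × 0.13 = 9.1
  Problem sets 99 × 0.06 = 5.94
  Reading responses 84 × 0.08 = 6.72
  Case studies 81 × 0.1 = 8.1
  Term project 81 × 0.11 = 8.91
  Oral exam 65 × 0.19 = 12.35
  Participation 75 × 0.21 = 15.75
  Midterm exam 80 × 0.12 = 9.6
Sum = 76.47
Bonus: 76.47 + 3 = 79.47
79.47 is ≥ 79 and < 82 → B-

B-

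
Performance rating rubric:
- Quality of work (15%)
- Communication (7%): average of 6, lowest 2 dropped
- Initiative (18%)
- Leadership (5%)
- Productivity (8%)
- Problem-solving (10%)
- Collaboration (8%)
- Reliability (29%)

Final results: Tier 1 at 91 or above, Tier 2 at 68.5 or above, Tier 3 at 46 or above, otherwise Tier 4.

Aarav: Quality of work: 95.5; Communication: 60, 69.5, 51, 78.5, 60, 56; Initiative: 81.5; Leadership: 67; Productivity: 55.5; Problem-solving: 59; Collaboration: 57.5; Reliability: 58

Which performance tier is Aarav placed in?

Tier 2

Communication: drop 51, 56 → average of remaining 4 = 268/4 = 67
Weighted total:
  Quality of work 95.5 × 0.15 = 14.325
  Communication 67 × 0.07 = 4.69
  Initiative 81.5 × 0.18 = 14.67
  Leadership 67 × 0.05 = 3.35
  Productivity 55.5 × 0.08 = 4.44
  Problem-solving 59 × 0.1 = 5.9
  Collaboration 57.5 × 0.08 = 4.6
  Reliability 58 × 0.29 = 16.82
Sum = 68.795
68.795 is ≥ 68.5 and < 91 → Tier 2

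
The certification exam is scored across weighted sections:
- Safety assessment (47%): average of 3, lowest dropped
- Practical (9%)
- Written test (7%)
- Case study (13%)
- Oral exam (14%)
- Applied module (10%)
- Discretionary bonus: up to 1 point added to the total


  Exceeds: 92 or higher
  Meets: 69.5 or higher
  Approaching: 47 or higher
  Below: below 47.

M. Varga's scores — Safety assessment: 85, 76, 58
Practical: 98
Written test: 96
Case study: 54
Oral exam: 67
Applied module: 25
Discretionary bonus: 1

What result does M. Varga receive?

Safety assessment: drop 58 → average of remaining 2 = 161/2 = 80.5
Weighted total:
  Safety assessment 80.5 × 0.47 = 37.835
  Practical 98 × 0.09 = 8.82
  Written test 96 × 0.07 = 6.72
  Case study 54 × 0.13 = 7.02
  Oral exam 67 × 0.14 = 9.38
  Applied module 25 × 0.1 = 2.5
Sum = 72.275
Discretionary bonus: 72.275 + 1 = 73.275
73.275 is ≥ 69.5 and < 92 → Meets

Meets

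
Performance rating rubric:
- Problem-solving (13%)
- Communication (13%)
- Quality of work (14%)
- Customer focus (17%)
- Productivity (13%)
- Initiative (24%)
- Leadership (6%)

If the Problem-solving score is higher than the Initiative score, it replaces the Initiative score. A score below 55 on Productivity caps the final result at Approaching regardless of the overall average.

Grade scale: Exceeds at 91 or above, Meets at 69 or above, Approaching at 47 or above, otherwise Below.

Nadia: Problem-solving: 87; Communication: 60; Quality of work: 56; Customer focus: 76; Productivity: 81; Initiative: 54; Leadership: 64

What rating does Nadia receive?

Meets

Problem-solving (87) > Initiative (54), so Initiative counts as 87.
Productivity score 81 ≥ 55: minimum met.
Weighted total:
  Problem-solving 87 × 0.13 = 11.31
  Communication 60 × 0.13 = 7.8
  Quality of work 56 × 0.14 = 7.84
  Customer focus 76 × 0.17 = 12.92
  Productivity 81 × 0.13 = 10.53
  Initiative 87 × 0.24 = 20.88
  Leadership 64 × 0.06 = 3.84
Sum = 75.12
75.12 is ≥ 69 and < 91 → Meets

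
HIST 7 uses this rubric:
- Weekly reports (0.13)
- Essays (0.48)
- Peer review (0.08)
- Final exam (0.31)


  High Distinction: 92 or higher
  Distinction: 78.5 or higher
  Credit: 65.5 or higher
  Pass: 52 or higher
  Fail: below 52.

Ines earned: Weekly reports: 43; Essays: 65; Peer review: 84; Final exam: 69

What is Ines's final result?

Pass

Weighted total:
  Weekly reports 43 × 0.13 = 5.59
  Essays 65 × 0.48 = 31.2
  Peer review 84 × 0.08 = 6.72
  Final exam 69 × 0.31 = 21.39
Sum = 64.9
64.9 is ≥ 52 and < 65.5 → Pass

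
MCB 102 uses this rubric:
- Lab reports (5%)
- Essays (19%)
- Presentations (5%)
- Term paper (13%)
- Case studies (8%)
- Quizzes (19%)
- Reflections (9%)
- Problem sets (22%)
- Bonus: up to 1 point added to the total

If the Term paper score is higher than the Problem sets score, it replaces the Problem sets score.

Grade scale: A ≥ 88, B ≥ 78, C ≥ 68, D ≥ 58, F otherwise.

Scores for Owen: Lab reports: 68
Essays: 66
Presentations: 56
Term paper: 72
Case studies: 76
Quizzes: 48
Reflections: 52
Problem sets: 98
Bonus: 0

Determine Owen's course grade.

Term paper (72) ≤ Problem sets (98), so Problem sets stays at 98.
Weighted total:
  Lab reports 68 × 0.05 = 3.4
  Essays 66 × 0.19 = 12.54
  Presentations 56 × 0.05 = 2.8
  Term paper 72 × 0.13 = 9.36
  Case studies 76 × 0.08 = 6.08
  Quizzes 48 × 0.19 = 9.12
  Reflections 52 × 0.09 = 4.68
  Problem sets 98 × 0.22 = 21.56
Sum = 69.54
Bonus: 69.54 + 0 = 69.54
69.54 is ≥ 68 and < 78 → C

C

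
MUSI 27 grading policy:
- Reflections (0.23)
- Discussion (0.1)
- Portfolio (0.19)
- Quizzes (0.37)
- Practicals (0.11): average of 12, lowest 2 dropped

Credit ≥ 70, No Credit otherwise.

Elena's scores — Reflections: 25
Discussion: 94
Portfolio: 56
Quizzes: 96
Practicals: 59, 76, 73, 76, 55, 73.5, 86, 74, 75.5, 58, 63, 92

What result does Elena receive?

Practicals: drop 55, 58 → average of remaining 10 = 748/10 = 74.8
Weighted total:
  Reflections 25 × 0.23 = 5.75
  Discussion 94 × 0.1 = 9.4
  Portfolio 56 × 0.19 = 10.64
  Quizzes 96 × 0.37 = 35.52
  Practicals 74.8 × 0.11 = 8.228
Sum = 69.538
69.538 < 70 → No Credit

No Credit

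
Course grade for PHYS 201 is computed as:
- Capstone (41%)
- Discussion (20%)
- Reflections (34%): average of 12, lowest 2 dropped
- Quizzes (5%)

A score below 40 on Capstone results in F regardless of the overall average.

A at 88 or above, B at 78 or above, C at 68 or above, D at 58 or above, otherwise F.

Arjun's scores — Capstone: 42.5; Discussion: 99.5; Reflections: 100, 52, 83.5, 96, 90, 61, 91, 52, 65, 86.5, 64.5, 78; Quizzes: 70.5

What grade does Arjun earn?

Reflections: drop 52, 52 → average of remaining 10 = 815.5/10 = 81.55
Capstone score 42.5 ≥ 40: minimum met.
Weighted total:
  Capstone 42.5 × 0.41 = 17.425
  Discussion 99.5 × 0.2 = 19.9
  Reflections 81.55 × 0.34 = 27.727
  Quizzes 70.5 × 0.05 = 3.525
Sum = 68.577
68.577 is ≥ 68 and < 78 → C

C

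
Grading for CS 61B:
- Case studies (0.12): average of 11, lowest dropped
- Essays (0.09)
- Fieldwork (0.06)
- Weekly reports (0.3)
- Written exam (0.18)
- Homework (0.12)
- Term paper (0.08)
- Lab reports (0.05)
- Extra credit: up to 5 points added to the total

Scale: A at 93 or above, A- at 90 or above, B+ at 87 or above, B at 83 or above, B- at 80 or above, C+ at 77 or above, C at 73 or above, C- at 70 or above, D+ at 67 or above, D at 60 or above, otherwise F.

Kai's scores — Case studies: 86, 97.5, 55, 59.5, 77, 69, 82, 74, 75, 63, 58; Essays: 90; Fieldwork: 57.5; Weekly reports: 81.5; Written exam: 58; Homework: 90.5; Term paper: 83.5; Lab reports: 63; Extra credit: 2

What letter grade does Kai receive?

C+

Case studies: drop 55 → average of remaining 10 = 741/10 = 74.1
Weighted total:
  Case studies 74.1 × 0.12 = 8.892
  Essays 90 × 0.09 = 8.1
  Fieldwork 57.5 × 0.06 = 3.45
  Weekly reports 81.5 × 0.3 = 24.45
  Written exam 58 × 0.18 = 10.44
  Homework 90.5 × 0.12 = 10.86
  Term paper 83.5 × 0.08 = 6.68
  Lab reports 63 × 0.05 = 3.15
Sum = 76.022
Extra credit: 76.022 + 2 = 78.022
78.022 is ≥ 77 and < 80 → C+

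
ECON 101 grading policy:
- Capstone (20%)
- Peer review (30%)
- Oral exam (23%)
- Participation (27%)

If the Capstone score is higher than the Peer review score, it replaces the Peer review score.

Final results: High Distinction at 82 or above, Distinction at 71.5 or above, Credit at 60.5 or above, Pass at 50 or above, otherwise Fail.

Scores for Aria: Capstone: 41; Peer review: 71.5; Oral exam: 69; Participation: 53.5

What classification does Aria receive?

Capstone (41) ≤ Peer review (71.5), so Peer review stays at 71.5.
Weighted total:
  Capstone 41 × 0.2 = 8.2
  Peer review 71.5 × 0.3 = 21.45
  Oral exam 69 × 0.23 = 15.87
  Participation 53.5 × 0.27 = 14.445
Sum = 59.965
59.965 is ≥ 50 and < 60.5 → Pass

Pass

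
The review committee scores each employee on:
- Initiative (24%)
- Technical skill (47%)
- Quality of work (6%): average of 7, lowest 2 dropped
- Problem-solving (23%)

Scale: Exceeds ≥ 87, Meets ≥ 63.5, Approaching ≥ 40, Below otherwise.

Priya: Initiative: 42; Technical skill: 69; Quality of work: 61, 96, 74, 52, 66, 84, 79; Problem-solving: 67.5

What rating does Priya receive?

Quality of work: drop 52, 61 → average of remaining 5 = 399/5 = 79.8
Weighted total:
  Initiative 42 × 0.24 = 10.08
  Technical skill 69 × 0.47 = 32.43
  Quality of work 79.8 × 0.06 = 4.788
  Problem-solving 67.5 × 0.23 = 15.525
Sum = 62.823
62.823 is ≥ 40 and < 63.5 → Approaching

Approaching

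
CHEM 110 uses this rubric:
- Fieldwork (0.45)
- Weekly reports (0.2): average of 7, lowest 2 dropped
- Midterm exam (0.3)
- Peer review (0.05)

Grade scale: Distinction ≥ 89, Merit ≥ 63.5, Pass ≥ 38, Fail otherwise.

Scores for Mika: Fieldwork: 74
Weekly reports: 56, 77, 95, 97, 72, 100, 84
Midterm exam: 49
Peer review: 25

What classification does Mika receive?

Weekly reports: drop 56, 72 → average of remaining 5 = 453/5 = 90.6
Weighted total:
  Fieldwork 74 × 0.45 = 33.3
  Weekly reports 90.6 × 0.2 = 18.12
  Midterm exam 49 × 0.3 = 14.7
  Peer review 25 × 0.05 = 1.25
Sum = 67.37
67.37 is ≥ 63.5 and < 89 → Merit

Merit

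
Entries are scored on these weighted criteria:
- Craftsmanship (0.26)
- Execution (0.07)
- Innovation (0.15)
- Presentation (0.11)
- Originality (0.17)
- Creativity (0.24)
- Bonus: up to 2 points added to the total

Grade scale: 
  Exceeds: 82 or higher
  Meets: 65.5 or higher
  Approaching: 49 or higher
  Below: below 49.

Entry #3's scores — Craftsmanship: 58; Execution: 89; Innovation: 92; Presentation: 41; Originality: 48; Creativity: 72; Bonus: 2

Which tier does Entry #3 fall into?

Meets

Weighted total:
  Craftsmanship 58 × 0.26 = 15.08
  Execution 89 × 0.07 = 6.23
  Innovation 92 × 0.15 = 13.8
  Presentation 41 × 0.11 = 4.51
  Originality 48 × 0.17 = 8.16
  Creativity 72 × 0.24 = 17.28
Sum = 65.06
Bonus: 65.06 + 2 = 67.06
67.06 is ≥ 65.5 and < 82 → Meets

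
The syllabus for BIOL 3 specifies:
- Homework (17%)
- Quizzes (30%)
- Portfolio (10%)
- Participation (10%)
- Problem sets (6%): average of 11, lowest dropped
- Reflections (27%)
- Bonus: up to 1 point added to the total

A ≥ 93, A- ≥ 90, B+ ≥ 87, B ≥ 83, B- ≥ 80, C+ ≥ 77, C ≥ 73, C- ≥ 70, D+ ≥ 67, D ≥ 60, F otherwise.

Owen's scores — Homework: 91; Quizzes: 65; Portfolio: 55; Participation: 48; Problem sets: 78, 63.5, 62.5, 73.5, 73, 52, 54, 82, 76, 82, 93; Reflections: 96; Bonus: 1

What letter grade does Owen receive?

Problem sets: drop 52 → average of remaining 10 = 737.5/10 = 73.75
Weighted total:
  Homework 91 × 0.17 = 15.47
  Quizzes 65 × 0.3 = 19.5
  Portfolio 55 × 0.1 = 5.5
  Participation 48 × 0.1 = 4.8
  Problem sets 73.75 × 0.06 = 4.425
  Reflections 96 × 0.27 = 25.92
Sum = 75.615
Bonus: 75.615 + 1 = 76.615
76.615 is ≥ 73 and < 77 → C

C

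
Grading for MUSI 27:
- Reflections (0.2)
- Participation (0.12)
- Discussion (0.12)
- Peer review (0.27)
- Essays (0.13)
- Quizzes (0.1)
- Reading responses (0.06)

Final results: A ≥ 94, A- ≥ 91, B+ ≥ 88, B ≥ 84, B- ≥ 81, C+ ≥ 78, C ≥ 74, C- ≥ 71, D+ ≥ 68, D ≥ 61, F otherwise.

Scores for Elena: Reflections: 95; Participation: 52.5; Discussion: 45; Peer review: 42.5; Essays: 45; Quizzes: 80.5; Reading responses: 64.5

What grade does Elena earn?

Weighted total:
  Reflections 95 × 0.2 = 19
  Participation 52.5 × 0.12 = 6.3
  Discussion 45 × 0.12 = 5.4
  Peer review 42.5 × 0.27 = 11.475
  Essays 45 × 0.13 = 5.85
  Quizzes 80.5 × 0.1 = 8.05
  Reading responses 64.5 × 0.06 = 3.87
Sum = 59.945
59.945 < 61 → F

F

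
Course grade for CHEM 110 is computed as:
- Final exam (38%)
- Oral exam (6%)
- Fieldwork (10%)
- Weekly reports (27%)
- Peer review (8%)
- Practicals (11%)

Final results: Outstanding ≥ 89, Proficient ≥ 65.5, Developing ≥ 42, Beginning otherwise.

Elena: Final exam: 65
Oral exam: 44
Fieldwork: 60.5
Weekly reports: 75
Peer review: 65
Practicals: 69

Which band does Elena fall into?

Proficient

Weighted total:
  Final exam 65 × 0.38 = 24.7
  Oral exam 44 × 0.06 = 2.64
  Fieldwork 60.5 × 0.1 = 6.05
  Weekly reports 75 × 0.27 = 20.25
  Peer review 65 × 0.08 = 5.2
  Practicals 69 × 0.11 = 7.59
Sum = 66.43
66.43 is ≥ 65.5 and < 89 → Proficient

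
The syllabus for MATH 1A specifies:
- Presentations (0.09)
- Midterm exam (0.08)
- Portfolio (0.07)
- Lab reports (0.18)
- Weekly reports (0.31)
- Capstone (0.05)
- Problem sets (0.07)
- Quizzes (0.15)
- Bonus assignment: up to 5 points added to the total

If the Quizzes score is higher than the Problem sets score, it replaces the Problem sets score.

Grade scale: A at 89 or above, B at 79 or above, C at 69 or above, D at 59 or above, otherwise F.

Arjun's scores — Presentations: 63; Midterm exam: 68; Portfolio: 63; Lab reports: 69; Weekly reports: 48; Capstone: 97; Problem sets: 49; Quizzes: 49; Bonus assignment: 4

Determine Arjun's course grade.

Quizzes (49) ≤ Problem sets (49), so Problem sets stays at 49.
Weighted total:
  Presentations 63 × 0.09 = 5.67
  Midterm exam 68 × 0.08 = 5.44
  Portfolio 63 × 0.07 = 4.41
  Lab reports 69 × 0.18 = 12.42
  Weekly reports 48 × 0.31 = 14.88
  Capstone 97 × 0.05 = 4.85
  Problem sets 49 × 0.07 = 3.43
  Quizzes 49 × 0.15 = 7.35
Sum = 58.45
Bonus assignment: 58.45 + 4 = 62.45
62.45 is ≥ 59 and < 69 → D

D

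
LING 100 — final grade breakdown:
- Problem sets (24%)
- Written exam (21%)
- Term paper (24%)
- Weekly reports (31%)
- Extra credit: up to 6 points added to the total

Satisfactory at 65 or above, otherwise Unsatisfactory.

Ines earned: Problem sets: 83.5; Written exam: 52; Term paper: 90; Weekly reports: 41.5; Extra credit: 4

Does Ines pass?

Weighted total:
  Problem sets 83.5 × 0.24 = 20.04
  Written exam 52 × 0.21 = 10.92
  Term paper 90 × 0.24 = 21.6
  Weekly reports 41.5 × 0.31 = 12.865
Sum = 65.425
Extra credit: 65.425 + 4 = 69.425
69.425 ≥ 65 → Satisfactory

Satisfactory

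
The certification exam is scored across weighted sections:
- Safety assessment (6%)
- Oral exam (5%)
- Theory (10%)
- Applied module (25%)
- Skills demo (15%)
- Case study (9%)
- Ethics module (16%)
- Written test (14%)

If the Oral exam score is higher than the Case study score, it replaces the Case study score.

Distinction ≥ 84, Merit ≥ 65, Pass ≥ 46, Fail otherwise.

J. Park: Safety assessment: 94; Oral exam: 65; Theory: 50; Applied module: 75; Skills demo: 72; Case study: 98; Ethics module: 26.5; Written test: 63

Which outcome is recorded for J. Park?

Oral exam (65) ≤ Case study (98), so Case study stays at 98.
Weighted total:
  Safety assessment 94 × 0.06 = 5.64
  Oral exam 65 × 0.05 = 3.25
  Theory 50 × 0.1 = 5
  Applied module 75 × 0.25 = 18.75
  Skills demo 72 × 0.15 = 10.8
  Case study 98 × 0.09 = 8.82
  Ethics module 26.5 × 0.16 = 4.24
  Written test 63 × 0.14 = 8.82
Sum = 65.32
65.32 is ≥ 65 and < 84 → Merit

Merit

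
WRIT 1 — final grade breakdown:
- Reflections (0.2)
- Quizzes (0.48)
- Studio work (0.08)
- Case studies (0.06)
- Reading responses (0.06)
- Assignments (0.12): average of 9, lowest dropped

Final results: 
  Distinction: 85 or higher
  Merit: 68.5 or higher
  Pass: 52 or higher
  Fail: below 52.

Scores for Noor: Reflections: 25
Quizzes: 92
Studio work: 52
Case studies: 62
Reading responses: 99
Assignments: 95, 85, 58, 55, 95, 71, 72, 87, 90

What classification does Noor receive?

Assignments: drop 55 → average of remaining 8 = 653/8 = 81.625
Weighted total:
  Reflections 25 × 0.2 = 5
  Quizzes 92 × 0.48 = 44.16
  Studio work 52 × 0.08 = 4.16
  Case studies 62 × 0.06 = 3.72
  Reading responses 99 × 0.06 = 5.94
  Assignments 81.625 × 0.12 = 9.795
Sum = 72.775
72.775 is ≥ 68.5 and < 85 → Merit

Merit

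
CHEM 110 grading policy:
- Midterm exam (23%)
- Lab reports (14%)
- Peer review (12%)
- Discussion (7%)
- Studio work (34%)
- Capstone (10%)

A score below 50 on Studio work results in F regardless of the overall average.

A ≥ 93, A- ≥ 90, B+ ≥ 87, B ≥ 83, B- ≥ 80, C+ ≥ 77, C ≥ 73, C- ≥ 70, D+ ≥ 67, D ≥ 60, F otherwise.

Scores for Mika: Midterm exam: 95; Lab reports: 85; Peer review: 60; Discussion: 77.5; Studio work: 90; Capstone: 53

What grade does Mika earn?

Studio work score 90 ≥ 50: minimum met.
Weighted total:
  Midterm exam 95 × 0.23 = 21.85
  Lab reports 85 × 0.14 = 11.9
  Peer review 60 × 0.12 = 7.2
  Discussion 77.5 × 0.07 = 5.425
  Studio work 90 × 0.34 = 30.6
  Capstone 53 × 0.1 = 5.3
Sum = 82.275
82.275 is ≥ 80 and < 83 → B-

B-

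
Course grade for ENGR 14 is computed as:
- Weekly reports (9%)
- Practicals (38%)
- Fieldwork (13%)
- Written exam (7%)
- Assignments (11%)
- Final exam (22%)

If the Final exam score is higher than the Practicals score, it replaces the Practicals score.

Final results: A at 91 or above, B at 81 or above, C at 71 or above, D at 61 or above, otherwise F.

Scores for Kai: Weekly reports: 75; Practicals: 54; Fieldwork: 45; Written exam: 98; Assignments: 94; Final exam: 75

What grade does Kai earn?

C

Final exam (75) > Practicals (54), so Practicals counts as 75.
Weighted total:
  Weekly reports 75 × 0.09 = 6.75
  Practicals 75 × 0.38 = 28.5
  Fieldwork 45 × 0.13 = 5.85
  Written exam 98 × 0.07 = 6.86
  Assignments 94 × 0.11 = 10.34
  Final exam 75 × 0.22 = 16.5
Sum = 74.8
74.8 is ≥ 71 and < 81 → C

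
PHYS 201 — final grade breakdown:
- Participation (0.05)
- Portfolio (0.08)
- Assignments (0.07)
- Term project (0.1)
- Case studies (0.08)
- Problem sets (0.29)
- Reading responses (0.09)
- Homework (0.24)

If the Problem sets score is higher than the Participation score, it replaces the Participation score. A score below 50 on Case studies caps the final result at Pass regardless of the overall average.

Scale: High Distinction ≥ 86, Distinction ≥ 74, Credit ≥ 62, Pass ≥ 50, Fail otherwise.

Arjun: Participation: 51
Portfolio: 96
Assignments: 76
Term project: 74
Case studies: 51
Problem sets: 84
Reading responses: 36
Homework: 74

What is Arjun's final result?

Problem sets (84) > Participation (51), so Participation counts as 84.
Case studies score 51 ≥ 50: minimum met.
Weighted total:
  Participation 84 × 0.05 = 4.2
  Portfolio 96 × 0.08 = 7.68
  Assignments 76 × 0.07 = 5.32
  Term project 74 × 0.1 = 7.4
  Case studies 51 × 0.08 = 4.08
  Problem sets 84 × 0.29 = 24.36
  Reading responses 36 × 0.09 = 3.24
  Homework 74 × 0.24 = 17.76
Sum = 74.04
74.04 is ≥ 74 and < 86 → Distinction

Distinction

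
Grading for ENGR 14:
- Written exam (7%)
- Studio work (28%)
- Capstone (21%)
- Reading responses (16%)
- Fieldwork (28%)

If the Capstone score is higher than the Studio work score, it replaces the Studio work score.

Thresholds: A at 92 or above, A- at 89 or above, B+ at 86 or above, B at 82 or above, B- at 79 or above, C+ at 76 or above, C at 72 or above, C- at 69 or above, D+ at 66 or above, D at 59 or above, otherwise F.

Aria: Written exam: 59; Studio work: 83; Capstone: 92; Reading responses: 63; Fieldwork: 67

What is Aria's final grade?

C+

Capstone (92) > Studio work (83), so Studio work counts as 92.
Weighted total:
  Written exam 59 × 0.07 = 4.13
  Studio work 92 × 0.28 = 25.76
  Capstone 92 × 0.21 = 19.32
  Reading responses 63 × 0.16 = 10.08
  Fieldwork 67 × 0.28 = 18.76
Sum = 78.05
78.05 is ≥ 76 and < 79 → C+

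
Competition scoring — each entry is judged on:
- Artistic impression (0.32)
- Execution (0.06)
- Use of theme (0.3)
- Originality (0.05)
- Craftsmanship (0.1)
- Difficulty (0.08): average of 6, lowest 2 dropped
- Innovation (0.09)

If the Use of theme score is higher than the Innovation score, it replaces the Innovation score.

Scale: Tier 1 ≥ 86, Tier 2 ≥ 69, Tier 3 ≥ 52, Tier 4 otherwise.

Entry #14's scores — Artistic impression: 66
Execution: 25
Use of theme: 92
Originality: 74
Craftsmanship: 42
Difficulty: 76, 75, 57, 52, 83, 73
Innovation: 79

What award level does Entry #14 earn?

Tier 2

Difficulty: drop 52, 57 → average of remaining 4 = 307/4 = 76.75
Use of theme (92) > Innovation (79), so Innovation counts as 92.
Weighted total:
  Artistic impression 66 × 0.32 = 21.12
  Execution 25 × 0.06 = 1.5
  Use of theme 92 × 0.3 = 27.6
  Originality 74 × 0.05 = 3.7
  Craftsmanship 42 × 0.1 = 4.2
  Difficulty 76.75 × 0.08 = 6.14
  Innovation 92 × 0.09 = 8.28
Sum = 72.54
72.54 is ≥ 69 and < 86 → Tier 2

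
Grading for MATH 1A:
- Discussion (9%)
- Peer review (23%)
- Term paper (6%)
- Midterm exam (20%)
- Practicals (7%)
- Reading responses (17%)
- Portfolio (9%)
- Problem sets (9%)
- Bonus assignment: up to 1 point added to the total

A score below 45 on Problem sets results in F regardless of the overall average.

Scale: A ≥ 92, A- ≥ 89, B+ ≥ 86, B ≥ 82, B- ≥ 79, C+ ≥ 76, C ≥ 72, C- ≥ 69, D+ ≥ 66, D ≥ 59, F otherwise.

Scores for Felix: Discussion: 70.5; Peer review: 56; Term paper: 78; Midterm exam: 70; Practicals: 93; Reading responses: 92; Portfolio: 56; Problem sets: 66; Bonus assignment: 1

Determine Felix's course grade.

C

Problem sets score 66 ≥ 45: minimum met.
Weighted total:
  Discussion 70.5 × 0.09 = 6.345
  Peer review 56 × 0.23 = 12.88
  Term paper 78 × 0.06 = 4.68
  Midterm exam 70 × 0.2 = 14
  Practicals 93 × 0.07 = 6.51
  Reading responses 92 × 0.17 = 15.64
  Portfolio 56 × 0.09 = 5.04
  Problem sets 66 × 0.09 = 5.94
Sum = 71.035
Bonus assignment: 71.035 + 1 = 72.035
72.035 is ≥ 72 and < 76 → C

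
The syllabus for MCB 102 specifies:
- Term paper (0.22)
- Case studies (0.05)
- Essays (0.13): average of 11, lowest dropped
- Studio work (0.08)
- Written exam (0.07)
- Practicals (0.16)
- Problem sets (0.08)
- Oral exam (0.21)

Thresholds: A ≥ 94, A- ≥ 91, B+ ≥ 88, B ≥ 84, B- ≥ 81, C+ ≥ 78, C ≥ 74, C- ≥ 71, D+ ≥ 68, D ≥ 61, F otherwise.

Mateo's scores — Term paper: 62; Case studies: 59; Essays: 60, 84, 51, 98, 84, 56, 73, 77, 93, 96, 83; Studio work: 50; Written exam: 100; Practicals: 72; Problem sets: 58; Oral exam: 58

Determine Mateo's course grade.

D

Essays: drop 51 → average of remaining 10 = 804/10 = 80.4
Weighted total:
  Term paper 62 × 0.22 = 13.64
  Case studies 59 × 0.05 = 2.95
  Essays 80.4 × 0.13 = 10.452
  Studio work 50 × 0.08 = 4
  Written exam 100 × 0.07 = 7
  Practicals 72 × 0.16 = 11.52
  Problem sets 58 × 0.08 = 4.64
  Oral exam 58 × 0.21 = 12.18
Sum = 66.382
66.382 is ≥ 61 and < 68 → D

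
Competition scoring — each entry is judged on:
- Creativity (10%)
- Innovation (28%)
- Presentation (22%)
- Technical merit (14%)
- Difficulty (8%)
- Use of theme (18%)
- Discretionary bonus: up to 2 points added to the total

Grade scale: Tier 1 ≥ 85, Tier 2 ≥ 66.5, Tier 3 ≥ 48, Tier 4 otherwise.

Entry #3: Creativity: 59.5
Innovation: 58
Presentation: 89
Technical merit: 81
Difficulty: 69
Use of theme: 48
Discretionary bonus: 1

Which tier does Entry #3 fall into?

Tier 2

Weighted total:
  Creativity 59.5 × 0.1 = 5.95
  Innovation 58 × 0.28 = 16.24
  Presentation 89 × 0.22 = 19.58
  Technical merit 81 × 0.14 = 11.34
  Difficulty 69 × 0.08 = 5.52
  Use of theme 48 × 0.18 = 8.64
Sum = 67.27
Discretionary bonus: 67.27 + 1 = 68.27
68.27 is ≥ 66.5 and < 85 → Tier 2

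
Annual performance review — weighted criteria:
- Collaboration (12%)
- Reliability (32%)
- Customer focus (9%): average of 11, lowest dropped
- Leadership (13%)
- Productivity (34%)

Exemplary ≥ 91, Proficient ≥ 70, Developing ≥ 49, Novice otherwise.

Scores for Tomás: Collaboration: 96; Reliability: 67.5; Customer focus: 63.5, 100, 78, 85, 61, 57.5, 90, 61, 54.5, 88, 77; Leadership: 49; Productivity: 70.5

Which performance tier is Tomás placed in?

Customer focus: drop 54.5 → average of remaining 10 = 761/10 = 76.1
Weighted total:
  Collaboration 96 × 0.12 = 11.52
  Reliability 67.5 × 0.32 = 21.6
  Customer focus 76.1 × 0.09 = 6.849
  Leadership 49 × 0.13 = 6.37
  Productivity 70.5 × 0.34 = 23.97
Sum = 70.309
70.309 is ≥ 70 and < 91 → Proficient

Proficient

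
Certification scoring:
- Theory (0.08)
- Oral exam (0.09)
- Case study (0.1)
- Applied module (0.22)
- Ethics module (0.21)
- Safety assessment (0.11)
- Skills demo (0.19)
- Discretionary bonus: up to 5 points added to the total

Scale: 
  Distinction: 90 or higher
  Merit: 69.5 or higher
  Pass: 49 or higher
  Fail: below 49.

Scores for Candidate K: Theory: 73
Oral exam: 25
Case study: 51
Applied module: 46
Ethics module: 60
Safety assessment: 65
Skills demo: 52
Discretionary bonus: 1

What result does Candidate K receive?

Pass

Weighted total:
  Theory 73 × 0.08 = 5.84
  Oral exam 25 × 0.09 = 2.25
  Case study 51 × 0.1 = 5.1
  Applied module 46 × 0.22 = 10.12
  Ethics module 60 × 0.21 = 12.6
  Safety assessment 65 × 0.11 = 7.15
  Skills demo 52 × 0.19 = 9.88
Sum = 52.94
Discretionary bonus: 52.94 + 1 = 53.94
53.94 is ≥ 49 and < 69.5 → Pass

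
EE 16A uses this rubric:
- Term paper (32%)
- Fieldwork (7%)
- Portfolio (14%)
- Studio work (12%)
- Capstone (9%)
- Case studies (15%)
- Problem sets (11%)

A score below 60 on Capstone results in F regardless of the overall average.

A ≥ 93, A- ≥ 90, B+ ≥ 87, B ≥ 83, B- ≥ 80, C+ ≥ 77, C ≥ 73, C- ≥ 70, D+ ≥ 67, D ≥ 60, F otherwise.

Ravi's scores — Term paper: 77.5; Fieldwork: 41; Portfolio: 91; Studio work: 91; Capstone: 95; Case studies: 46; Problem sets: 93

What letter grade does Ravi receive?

Capstone score 95 ≥ 60: minimum met.
Weighted total:
  Term paper 77.5 × 0.32 = 24.8
  Fieldwork 41 × 0.07 = 2.87
  Portfolio 91 × 0.14 = 12.74
  Studio work 91 × 0.12 = 10.92
  Capstone 95 × 0.09 = 8.55
  Case studies 46 × 0.15 = 6.9
  Problem sets 93 × 0.11 = 10.23
Sum = 77.01
77.01 is ≥ 77 and < 80 → C+

C+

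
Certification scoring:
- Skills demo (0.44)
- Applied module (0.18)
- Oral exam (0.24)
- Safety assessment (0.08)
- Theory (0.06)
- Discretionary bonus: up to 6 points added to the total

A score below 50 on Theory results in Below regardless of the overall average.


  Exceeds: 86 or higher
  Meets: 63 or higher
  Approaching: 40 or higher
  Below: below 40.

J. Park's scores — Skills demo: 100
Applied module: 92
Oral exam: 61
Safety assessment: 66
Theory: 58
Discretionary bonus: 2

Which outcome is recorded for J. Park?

Meets

Theory score 58 ≥ 50: minimum met.
Weighted total:
  Skills demo 100 × 0.44 = 44
  Applied module 92 × 0.18 = 16.56
  Oral exam 61 × 0.24 = 14.64
  Safety assessment 66 × 0.08 = 5.28
  Theory 58 × 0.06 = 3.48
Sum = 83.96
Discretionary bonus: 83.96 + 2 = 85.96
85.96 is ≥ 63 and < 86 → Meets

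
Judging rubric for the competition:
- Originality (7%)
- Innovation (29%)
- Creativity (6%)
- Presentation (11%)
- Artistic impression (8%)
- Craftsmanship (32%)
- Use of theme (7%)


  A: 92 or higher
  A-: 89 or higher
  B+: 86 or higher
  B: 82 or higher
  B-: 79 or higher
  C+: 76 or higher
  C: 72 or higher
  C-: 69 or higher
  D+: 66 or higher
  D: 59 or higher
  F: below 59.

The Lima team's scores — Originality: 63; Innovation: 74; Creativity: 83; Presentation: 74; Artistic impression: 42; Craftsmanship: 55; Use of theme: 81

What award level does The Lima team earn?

Weighted total:
  Originality 63 × 0.07 = 4.41
  Innovation 74 × 0.29 = 21.46
  Creativity 83 × 0.06 = 4.98
  Presentation 74 × 0.11 = 8.14
  Artistic impression 42 × 0.08 = 3.36
  Craftsmanship 55 × 0.32 = 17.6
  Use of theme 81 × 0.07 = 5.67
Sum = 65.62
65.62 is ≥ 59 and < 66 → D

D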